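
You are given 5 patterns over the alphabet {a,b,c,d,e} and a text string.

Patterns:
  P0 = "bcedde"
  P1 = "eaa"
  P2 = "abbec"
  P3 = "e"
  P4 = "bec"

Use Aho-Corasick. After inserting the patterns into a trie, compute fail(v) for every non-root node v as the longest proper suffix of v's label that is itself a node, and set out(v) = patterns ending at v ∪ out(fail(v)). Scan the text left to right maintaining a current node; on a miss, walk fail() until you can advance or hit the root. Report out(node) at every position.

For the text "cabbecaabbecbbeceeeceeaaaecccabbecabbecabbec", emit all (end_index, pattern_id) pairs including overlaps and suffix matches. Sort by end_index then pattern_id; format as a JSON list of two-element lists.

Build:
Trie nodes:
  0='ε' goto a→10 b→1 e→7
  1='b' goto c→2 e→15
  2='bc' goto e→3
  3='bce' goto d→4
  4='bced' goto d→5
  5='bcedd' goto e→6
  6='bcedde' goto ·  [P0 ends]
  7='e' goto a→8  [P3 ends]
  8='ea' goto a→9
  9='eaa' goto ·  [P1 ends]
  10='a' goto b→11
  11='ab' goto b→12
  12='abb' goto e→13
  13='abbe' goto c→14
  14='abbec' goto ·  [P2 ends]
  15='be' goto c→16
  16='bec' goto ·  [P4 ends]

BFS fail/out derivation:
  fail(1) 'b': from fail(0)=0 chase 'b': 0 ⇒ 0;  out=∅∪out(0)=∅
  fail(7) 'e': from fail(0)=0 chase 'e': 0 ⇒ 0;  out={3}∪out(0)={3}
  fail(10) 'a': from fail(0)=0 chase 'a': 0 ⇒ 0;  out=∅∪out(0)=∅
  fail(2) 'bc': from fail(1)=0 chase 'c': 0 ⇒ 0;  out=∅∪out(0)=∅
  fail(8) 'ea': from fail(7)=0 chase 'a': 0 ⇒ 10;  out=∅∪out(10)=∅
  fail(11) 'ab': from fail(10)=0 chase 'b': 0 ⇒ 1;  out=∅∪out(1)=∅
  fail(15) 'be': from fail(1)=0 chase 'e': 0 ⇒ 7;  out=∅∪out(7)={3}
  fail(3) 'bce': from fail(2)=0 chase 'e': 0 ⇒ 7;  out=∅∪out(7)={3}
  fail(9) 'eaa': from fail(8)=10 chase 'a': 10→0 ⇒ 10;  out={1}∪out(10)={1}
  fail(12) 'abb': from fail(11)=1 chase 'b': 1→0 ⇒ 1;  out=∅∪out(1)=∅
  fail(16) 'bec': from fail(15)=7 chase 'c': 7→0 ⇒ 0;  out={4}∪out(0)={4}
  fail(4) 'bced': from fail(3)=7 chase 'd': 7→0 ⇒ 0;  out=∅∪out(0)=∅
  fail(13) 'abbe': from fail(12)=1 chase 'e': 1 ⇒ 15;  out=∅∪out(15)={3}
  fail(5) 'bcedd': from fail(4)=0 chase 'd': 0 ⇒ 0;  out=∅∪out(0)=∅
  fail(14) 'abbec': from fail(13)=15 chase 'c': 15 ⇒ 16;  out={2}∪out(16)={2,4}
  fail(6) 'bcedde': from fail(5)=0 chase 'e': 0 ⇒ 7;  out={0}∪out(7)={0,3}

Scan:
[0] read 'c'  n0⇒n0
[1] read 'a'  n0⇒n10
[2] read 'b'  n10⇒n11
[3] read 'b'  n11⇒n12
[4] read 'e'  n12⇒n13  ** P3@[4:4]
[5] read 'c'  n13⇒n14  ** P2@[1:5],P4@[3:5]
[6] read 'a'  n14⇒n10 ·f
[7] read 'a'  n10⇒n10 ·f
[8] read 'b'  n10⇒n11
[9] read 'b'  n11⇒n12
[10] read 'e'  n12⇒n13  ** P3@[10:10]
[11] read 'c'  n13⇒n14  ** P2@[7:11],P4@[9:11]
[12] read 'b'  n14⇒n1 ·f
[13] read 'b'  n1⇒n1 ·f
[14] read 'e'  n1⇒n15  ** P3@[14:14]
[15] read 'c'  n15⇒n16  ** P4@[13:15]
[16] read 'e'  n16⇒n7 ·f  ** P3@[16:16]
[17] read 'e'  n7⇒n7 ·f  ** P3@[17:17]
[18] read 'e'  n7⇒n7 ·f  ** P3@[18:18]
[19] read 'c'  n7⇒n0 ·f
[20] read 'e'  n0⇒n7  ** P3@[20:20]
[21] read 'e'  n7⇒n7 ·f  ** P3@[21:21]
[22] read 'a'  n7⇒n8
[23] read 'a'  n8⇒n9  ** P1@[21:23]
[24] read 'a'  n9⇒n10 ·f
[25] read 'e'  n10⇒n7 ·f  ** P3@[25:25]
[26] read 'c'  n7⇒n0 ·f
[27] read 'c'  n0⇒n0
[28] read 'c'  n0⇒n0
[29] read 'a'  n0⇒n10
[30] read 'b'  n10⇒n11
[31] read 'b'  n11⇒n12
[32] read 'e'  n12⇒n13  ** P3@[32:32]
[33] read 'c'  n13⇒n14  ** P2@[29:33],P4@[31:33]
[34] read 'a'  n14⇒n10 ·f
[35] read 'b'  n10⇒n11
[36] read 'b'  n11⇒n12
[37] read 'e'  n12⇒n13  ** P3@[37:37]
[38] read 'c'  n13⇒n14  ** P2@[34:38],P4@[36:38]
[39] read 'a'  n14⇒n10 ·f
[40] read 'b'  n10⇒n11
[41] read 'b'  n11⇒n12
[42] read 'e'  n12⇒n13  ** P3@[42:42]
[43] read 'c'  n13⇒n14  ** P2@[39:43],P4@[41:43]

Matches: [[4,3],[5,2],[5,4],[10,3],[11,2],[11,4],[14,3],[15,4],[16,3],[17,3],[18,3],[20,3],[21,3],[23,1],[25,3],[32,3],[33,2],[33,4],[37,3],[38,2],[38,4],[42,3],[43,2],[43,4]]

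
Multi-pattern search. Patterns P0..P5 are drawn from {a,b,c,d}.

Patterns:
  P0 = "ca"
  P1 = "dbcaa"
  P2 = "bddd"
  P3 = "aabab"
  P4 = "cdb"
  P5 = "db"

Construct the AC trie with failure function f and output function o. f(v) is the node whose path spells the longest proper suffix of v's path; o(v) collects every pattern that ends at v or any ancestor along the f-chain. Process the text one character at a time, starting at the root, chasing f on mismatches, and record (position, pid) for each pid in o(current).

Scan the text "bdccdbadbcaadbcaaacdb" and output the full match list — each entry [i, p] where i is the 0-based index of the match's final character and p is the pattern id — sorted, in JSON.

Build automaton:
Trie nodes:
  n0 'ε': a→12 b→8 c→1 d→3
  n1 'c': a→2 d→17
  n2 'ca': ·  ←P0
  n3 'd': b→4
  n4 'db': c→5  ←P5
  n5 'dbc': a→6
  n6 'dbca': a→7
  n7 'dbcaa': ·  ←P1
  n8 'b': d→9
  n9 'bd': d→10
  n10 'bdd': d→11
  n11 'bddd': ·  ←P2
  n12 'a': a→13
  n13 'aa': b→14
  n14 'aab': a→15
  n15 'aaba': b→16
  n16 'aabab': ·  ←P3
  n17 'cd': b→18
  n18 'cdb': ·  ←P4

Failure links (BFS by depth):
  n1('c'): parent n0 fail=0; on 'c' 0 → fail=0;  out ∅∪∅=∅
  n3('d'): parent n0 fail=0; on 'd' 0 → fail=0;  out ∅∪∅=∅
  n8('b'): parent n0 fail=0; on 'b' 0 → fail=0;  out ∅∪∅=∅
  n12('a'): parent n0 fail=0; on 'a' 0 → fail=0;  out ∅∪∅=∅
  n2('ca'): parent n1 fail=0; on 'a' 0 → fail=12;  out {0}∪∅={0}
  n4('db'): parent n3 fail=0; on 'b' 0 → fail=8;  out {5}∪∅={5}
  n9('bd'): parent n8 fail=0; on 'd' 0 → fail=3;  out ∅∪∅=∅
  n13('aa'): parent n12 fail=0; on 'a' 0 → fail=12;  out ∅∪∅=∅
  n17('cd'): parent n1 fail=0; on 'd' 0 → fail=3;  out ∅∪∅=∅
  n5('dbc'): parent n4 fail=8; on 'c' 8→0 → fail=1;  out ∅∪∅=∅
  n10('bdd'): parent n9 fail=3; on 'd' 3→0 → fail=3;  out ∅∪∅=∅
  n14('aab'): parent n13 fail=12; on 'b' 12→0 → fail=8;  out ∅∪∅=∅
  n18('cdb'): parent n17 fail=3; on 'b' 3 → fail=4;  out {4}∪{5}={4,5}
  n6('dbca'): parent n5 fail=1; on 'a' 1 → fail=2;  out ∅∪{0}={0}
  n11('bddd'): parent n10 fail=3; on 'd' 3→0 → fail=3;  out {2}∪∅={2}
  n15('aaba'): parent n14 fail=8; on 'a' 8→0 → fail=12;  out ∅∪∅=∅
  n7('dbcaa'): parent n6 fail=2; on 'a' 2→12 → fail=13;  out {1}∪∅={1}
  n16('aabab'): parent n15 fail=12; on 'b' 12→0 → fail=8;  out {3}∪∅={3}

Scan:
[0] read 'b'  n0⇒n8
[1] read 'd'  n8⇒n9
[2] read 'c'  n9⇒n1 (via fail)
[3] read 'c'  n1⇒n1 (via fail)
[4] read 'd'  n1⇒n17
[5] read 'b'  n17⇒n18  → match P4@[3:5],P5@[4:5]
[6] read 'a'  n18⇒n12 (via fail)
[7] read 'd'  n12⇒n3 (via fail)
[8] read 'b'  n3⇒n4  → match P5@[7:8]
[9] read 'c'  n4⇒n5
[10] read 'a'  n5⇒n6  → match P0@[9:10]
[11] read 'a'  n6⇒n7  → match P1@[7:11]
[12] read 'd'  n7⇒n3 (via fail)
[13] read 'b'  n3⇒n4  → match P5@[12:13]
[14] read 'c'  n4⇒n5
[15] read 'a'  n5⇒n6  → match P0@[14:15]
[16] read 'a'  n6⇒n7  → match P1@[12:16]
[17] read 'a'  n7⇒n13 (via fail)
[18] read 'c'  n13⇒n1 (via fail)
[19] read 'd'  n1⇒n17
[20] read 'b'  n17⇒n18  → match P4@[18:20],P5@[19:20]

Result: [[5,4],[5,5],[8,5],[10,0],[11,1],[13,5],[15,0],[16,1],[20,4],[20,5]]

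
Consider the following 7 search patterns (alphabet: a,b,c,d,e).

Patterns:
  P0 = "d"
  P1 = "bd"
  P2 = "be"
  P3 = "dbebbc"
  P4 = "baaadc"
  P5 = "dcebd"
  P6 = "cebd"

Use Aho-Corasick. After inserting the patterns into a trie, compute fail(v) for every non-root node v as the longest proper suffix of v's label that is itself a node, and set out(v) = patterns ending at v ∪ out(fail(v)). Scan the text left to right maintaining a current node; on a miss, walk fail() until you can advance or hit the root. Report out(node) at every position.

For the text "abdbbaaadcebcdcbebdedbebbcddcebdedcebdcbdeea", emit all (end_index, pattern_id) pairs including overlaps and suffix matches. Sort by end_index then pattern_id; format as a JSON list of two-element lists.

Build automaton:
Trie nodes:
  0='ε' goto b→2 c→19 d→1
  1='d' goto b→5 c→15  [P0 ends]
  2='b' goto a→10 d→3 e→4
  3='bd' goto ·  [P1 ends]
  4='be' goto ·  [P2 ends]
  5='db' goto e→6
  6='dbe' goto b→7
  7='dbeb' goto b→8
  8='dbebb' goto c→9
  9='dbebbc' goto ·  [P3 ends]
  10='ba' goto a→11
  11='baa' goto a→12
  12='baaa' goto d→13
  13='baaad' goto c→14
  14='baaadc' goto ·  [P4 ends]
  15='dc' goto e→16
  16='dce' goto b→17
  17='dceb' goto d→18
  18='dcebd' goto ·  [P5 ends]
  19='c' goto e→20
  20='ce' goto b→21
  21='ceb' goto d→22
  22='cebd' goto ·  [P6 ends]

BFS fail/out derivation:
  fail(1) 'd': from fail(0)=0 chase 'd': 0 ⇒ 0;  out={0}∪out(0)={0}
  fail(2) 'b': from fail(0)=0 chase 'b': 0 ⇒ 0;  out=∅∪out(0)=∅
  fail(19) 'c': from fail(0)=0 chase 'c': 0 ⇒ 0;  out=∅∪out(0)=∅
  fail(3) 'bd': from fail(2)=0 chase 'd': 0 ⇒ 1;  out={1}∪out(1)={0,1}
  fail(4) 'be': from fail(2)=0 chase 'e': 0 ⇒ 0;  out={2}∪out(0)={2}
  fail(5) 'db': from fail(1)=0 chase 'b': 0 ⇒ 2;  out=∅∪out(2)=∅
  fail(10) 'ba': from fail(2)=0 chase 'a': 0 ⇒ 0;  out=∅∪out(0)=∅
  fail(15) 'dc': from fail(1)=0 chase 'c': 0 ⇒ 19;  out=∅∪out(19)=∅
  fail(20) 'ce': from fail(19)=0 chase 'e': 0 ⇒ 0;  out=∅∪out(0)=∅
  fail(6) 'dbe': from fail(5)=2 chase 'e': 2 ⇒ 4;  out=∅∪out(4)={2}
  fail(11) 'baa': from fail(10)=0 chase 'a': 0 ⇒ 0;  out=∅∪out(0)=∅
  fail(16) 'dce': from fail(15)=19 chase 'e': 19 ⇒ 20;  out=∅∪out(20)=∅
  fail(21) 'ceb': from fail(20)=0 chase 'b': 0 ⇒ 2;  out=∅∪out(2)=∅
  fail(7) 'dbeb': from fail(6)=4 chase 'b': 4→0 ⇒ 2;  out=∅∪out(2)=∅
  fail(12) 'baaa': from fail(11)=0 chase 'a': 0 ⇒ 0;  out=∅∪out(0)=∅
  fail(17) 'dceb': from fail(16)=20 chase 'b': 20 ⇒ 21;  out=∅∪out(21)=∅
  fail(22) 'cebd': from fail(21)=2 chase 'd': 2 ⇒ 3;  out={6}∪out(3)={0,1,6}
  fail(8) 'dbebb': from fail(7)=2 chase 'b': 2→0 ⇒ 2;  out=∅∪out(2)=∅
  fail(13) 'baaad': from fail(12)=0 chase 'd': 0 ⇒ 1;  out=∅∪out(1)={0}
  fail(18) 'dcebd': from fail(17)=21 chase 'd': 21 ⇒ 22;  out={5}∪out(22)={0,1,5,6}
  fail(9) 'dbebbc': from fail(8)=2 chase 'c': 2→0 ⇒ 19;  out={3}∪out(19)={3}
  fail(14) 'baaadc': from fail(13)=1 chase 'c': 1 ⇒ 15;  out={4}∪out(15)={4}

Run:
[0] read 'a'  n0⇒n0
[1] read 'b'  n0⇒n2
[2] read 'd'  n2⇒n3  ** P0@[2:2],P1@[1:2]
[3] read 'b'  n3⇒n5 (via fail)
[4] read 'b'  n5⇒n2 (via fail)
[5] read 'a'  n2⇒n10
[6] read 'a'  n10⇒n11
[7] read 'a'  n11⇒n12
[8] read 'd'  n12⇒n13  ** P0@[8:8]
[9] read 'c'  n13⇒n14  ** P4@[4:9]
[10] read 'e'  n14⇒n16 (via fail)
[11] read 'b'  n16⇒n17
[12] read 'c'  n17⇒n19 (via fail)
[13] read 'd'  n19⇒n1 (via fail)  ** P0@[13:13]
[14] read 'c'  n1⇒n15
[15] read 'b'  n15⇒n2 (via fail)
[16] read 'e'  n2⇒n4  ** P2@[15:16]
[17] read 'b'  n4⇒n2 (via fail)
[18] read 'd'  n2⇒n3  ** P0@[18:18],P1@[17:18]
[19] read 'e'  n3⇒n0 (via fail)
[20] read 'd'  n0⇒n1  ** P0@[20:20]
[21] read 'b'  n1⇒n5
[22] read 'e'  n5⇒n6  ** P2@[21:22]
[23] read 'b'  n6⇒n7
[24] read 'b'  n7⇒n8
[25] read 'c'  n8⇒n9  ** P3@[20:25]
[26] read 'd'  n9⇒n1 (via fail)  ** P0@[26:26]
[27] read 'd'  n1⇒n1 (via fail)  ** P0@[27:27]
[28] read 'c'  n1⇒n15
[29] read 'e'  n15⇒n16
[30] read 'b'  n16⇒n17
[31] read 'd'  n17⇒n18  ** P0@[31:31],P1@[30:31],P5@[27:31],P6@[28:31]
[32] read 'e'  n18⇒n0 (via fail)
[33] read 'd'  n0⇒n1  ** P0@[33:33]
[34] read 'c'  n1⇒n15
[35] read 'e'  n15⇒n16
[36] read 'b'  n16⇒n17
[37] read 'd'  n17⇒n18  ** P0@[37:37],P1@[36:37],P5@[33:37],P6@[34:37]
[38] read 'c'  n18⇒n15 (via fail)
[39] read 'b'  n15⇒n2 (via fail)
[40] read 'd'  n2⇒n3  ** P0@[40:40],P1@[39:40]
[41] read 'e'  n3⇒n0 (via fail)
[42] read 'e'  n0⇒n0
[43] read 'a'  n0⇒n0

All matches (sorted): [[2,0],[2,1],[8,0],[9,4],[13,0],[16,2],[18,0],[18,1],[20,0],[22,2],[25,3],[26,0],[27,0],[31,0],[31,1],[31,5],[31,6],[33,0],[37,0],[37,1],[37,5],[37,6],[40,0],[40,1]]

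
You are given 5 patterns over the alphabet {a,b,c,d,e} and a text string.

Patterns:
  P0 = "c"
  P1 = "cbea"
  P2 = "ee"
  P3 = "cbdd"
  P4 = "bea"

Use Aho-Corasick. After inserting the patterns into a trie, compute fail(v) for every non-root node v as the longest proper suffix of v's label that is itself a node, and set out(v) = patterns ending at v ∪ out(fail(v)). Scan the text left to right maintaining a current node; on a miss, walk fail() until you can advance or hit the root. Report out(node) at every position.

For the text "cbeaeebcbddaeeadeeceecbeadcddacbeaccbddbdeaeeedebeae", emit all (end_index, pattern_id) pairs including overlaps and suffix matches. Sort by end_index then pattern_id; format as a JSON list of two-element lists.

Build:
Trie nodes:
  0='ε' goto b→9 c→1 e→5
  1='c' goto b→2  ←P0
  2='cb' goto d→7 e→3
  3='cbe' goto a→4
  4='cbea' goto ·  ←P1
  5='e' goto e→6
  6='ee' goto ·  ←P2
  7='cbd' goto d→8
  8='cbdd' goto ·  ←P3
  9='b' goto e→10
  10='be' goto a→11
  11='bea' goto ·  ←P4

Failure links (BFS by depth):
  fail(1) 'c': from fail(0)=0 chase 'c': 0 ⇒ 0;  out={0}∪out(0)={0}
  fail(5) 'e': from fail(0)=0 chase 'e': 0 ⇒ 0;  out=∅∪out(0)=∅
  fail(9) 'b': from fail(0)=0 chase 'b': 0 ⇒ 0;  out=∅∪out(0)=∅
  fail(2) 'cb': from fail(1)=0 chase 'b': 0 ⇒ 9;  out=∅∪out(9)=∅
  fail(6) 'ee': from fail(5)=0 chase 'e': 0 ⇒ 5;  out={2}∪out(5)={2}
  fail(10) 'be': from fail(9)=0 chase 'e': 0 ⇒ 5;  out=∅∪out(5)=∅
  fail(3) 'cbe': from fail(2)=9 chase 'e': 9 ⇒ 10;  out=∅∪out(10)=∅
  fail(7) 'cbd': from fail(2)=9 chase 'd': 9→0 ⇒ 0;  out=∅∪out(0)=∅
  fail(11) 'bea': from fail(10)=5 chase 'a': 5→0 ⇒ 0;  out={4}∪out(0)={4}
  fail(4) 'cbea': from fail(3)=10 chase 'a': 10 ⇒ 11;  out={1}∪out(11)={1,4}
  fail(8) 'cbdd': from fail(7)=0 chase 'd': 0 ⇒ 0;  out={3}∪out(0)={3}

Run:
pos 0 'c': at 1  ** P0@[0:0]
pos 1 'b': at 2
pos 2 'e': at 3
pos 3 'a': at 4  ** P1@[0:3],P4@[1:3]
pos 4 'e': at 5 ·f
pos 5 'e': at 6  ** P2@[4:5]
pos 6 'b': at 9 ·f
pos 7 'c': at 1 ·f  ** P0@[7:7]
pos 8 'b': at 2
pos 9 'd': at 7
pos 10 'd': at 8  ** P3@[7:10]
pos 11 'a': at 0 ·f
pos 12 'e': at 5
pos 13 'e': at 6  ** P2@[12:13]
pos 14 'a': at 0 ·f
pos 15 'd': at 0
pos 16 'e': at 5
pos 17 'e': at 6  ** P2@[16:17]
pos 18 'c': at 1 ·f  ** P0@[18:18]
pos 19 'e': at 5 ·f
pos 20 'e': at 6  ** P2@[19:20]
pos 21 'c': at 1 ·f  ** P0@[21:21]
pos 22 'b': at 2
pos 23 'e': at 3
pos 24 'a': at 4  ** P1@[21:24],P4@[22:24]
pos 25 'd': at 0 ·f
pos 26 'c': at 1  ** P0@[26:26]
pos 27 'd': at 0 ·f
pos 28 'd': at 0
pos 29 'a': at 0
pos 30 'c': at 1  ** P0@[30:30]
pos 31 'b': at 2
pos 32 'e': at 3
pos 33 'a': at 4  ** P1@[30:33],P4@[31:33]
pos 34 'c': at 1 ·f  ** P0@[34:34]
pos 35 'c': at 1 ·f  ** P0@[35:35]
pos 36 'b': at 2
pos 37 'd': at 7
pos 38 'd': at 8  ** P3@[35:38]
pos 39 'b': at 9 ·f
pos 40 'd': at 0 ·f
pos 41 'e': at 5
pos 42 'a': at 0 ·f
pos 43 'e': at 5
pos 44 'e': at 6  ** P2@[43:44]
pos 45 'e': at 6 ·f  ** P2@[44:45]
pos 46 'd': at 0 ·f
pos 47 'e': at 5
pos 48 'b': at 9 ·f
pos 49 'e': at 10
pos 50 'a': at 11  ** P4@[48:50]
pos 51 'e': at 5 ·f

All matches (sorted): [[0,0],[3,1],[3,4],[5,2],[7,0],[10,3],[13,2],[17,2],[18,0],[20,2],[21,0],[24,1],[24,4],[26,0],[30,0],[33,1],[33,4],[34,0],[35,0],[38,3],[44,2],[45,2],[50,4]]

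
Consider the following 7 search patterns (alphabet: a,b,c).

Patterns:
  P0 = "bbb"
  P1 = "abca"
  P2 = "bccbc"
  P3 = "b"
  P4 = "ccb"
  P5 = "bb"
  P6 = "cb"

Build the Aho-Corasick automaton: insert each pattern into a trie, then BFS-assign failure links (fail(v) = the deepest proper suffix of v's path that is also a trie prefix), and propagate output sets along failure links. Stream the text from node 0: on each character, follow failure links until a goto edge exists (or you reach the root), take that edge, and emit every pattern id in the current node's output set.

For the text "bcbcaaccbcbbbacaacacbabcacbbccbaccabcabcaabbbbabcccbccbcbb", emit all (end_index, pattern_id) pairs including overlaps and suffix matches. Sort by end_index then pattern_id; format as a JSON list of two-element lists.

Construct AC machine:
Trie (insert patterns):
  0='ε' goto a→4 b→1 c→12
  1='b' goto b→2 c→8  [P3 ends]
  2='bb' goto b→3  [P5 ends]
  3='bbb' goto ·  [P0 ends]
  4='a' goto b→5
  5='ab' goto c→6
  6='abc' goto a→7
  7='abca' goto ·  [P1 ends]
  8='bc' goto c→9
  9='bcc' goto b→10
  10='bccb' goto c→11
  11='bccbc' goto ·  [P2 ends]
  12='c' goto b→15 c→13
  13='cc' goto b→14
  14='ccb' goto ·  [P4 ends]
  15='cb' goto ·  [P6 ends]

Failure links (BFS by depth):
  fail(1) 'b': from fail(0)=0 chase 'b': 0 ⇒ 0;  out={3}∪out(0)={3}
  fail(4) 'a': from fail(0)=0 chase 'a': 0 ⇒ 0;  out=∅∪out(0)=∅
  fail(12) 'c': from fail(0)=0 chase 'c': 0 ⇒ 0;  out=∅∪out(0)=∅
  fail(2) 'bb': from fail(1)=0 chase 'b': 0 ⇒ 1;  out={5}∪out(1)={3,5}
  fail(5) 'ab': from fail(4)=0 chase 'b': 0 ⇒ 1;  out=∅∪out(1)={3}
  fail(8) 'bc': from fail(1)=0 chase 'c': 0 ⇒ 12;  out=∅∪out(12)=∅
  fail(13) 'cc': from fail(12)=0 chase 'c': 0 ⇒ 12;  out=∅∪out(12)=∅
  fail(15) 'cb': from fail(12)=0 chase 'b': 0 ⇒ 1;  out={6}∪out(1)={3,6}
  fail(3) 'bbb': from fail(2)=1 chase 'b': 1 ⇒ 2;  out={0}∪out(2)={0,3,5}
  fail(6) 'abc': from fail(5)=1 chase 'c': 1 ⇒ 8;  out=∅∪out(8)=∅
  fail(9) 'bcc': from fail(8)=12 chase 'c': 12 ⇒ 13;  out=∅∪out(13)=∅
  fail(14) 'ccb': from fail(13)=12 chase 'b': 12 ⇒ 15;  out={4}∪out(15)={3,4,6}
  fail(7) 'abca': from fail(6)=8 chase 'a': 8→12→0 ⇒ 4;  out={1}∪out(4)={1}
  fail(10) 'bccb': from fail(9)=13 chase 'b': 13 ⇒ 14;  out=∅∪out(14)={3,4,6}
  fail(11) 'bccbc': from fail(10)=14 chase 'c': 14→15→1 ⇒ 8;  out={2}∪out(8)={2}

Run:
pos 0 'b': at 1  ** P3@[0:0]
pos 1 'c': at 8
pos 2 'b': at 15 (via fail)  ** P3@[2:2],P6@[1:2]
pos 3 'c': at 8 (via fail)
pos 4 'a': at 4 (via fail)
pos 5 'a': at 4 (via fail)
pos 6 'c': at 12 (via fail)
pos 7 'c': at 13
pos 8 'b': at 14  ** P3@[8:8],P4@[6:8],P6@[7:8]
pos 9 'c': at 8 (via fail)
pos 10 'b': at 15 (via fail)  ** P3@[10:10],P6@[9:10]
pos 11 'b': at 2 (via fail)  ** P3@[11:11],P5@[10:11]
pos 12 'b': at 3  ** P0@[10:12],P3@[12:12],P5@[11:12]
pos 13 'a': at 4 (via fail)
pos 14 'c': at 12 (via fail)
pos 15 'a': at 4 (via fail)
pos 16 'a': at 4 (via fail)
pos 17 'c': at 12 (via fail)
pos 18 'a': at 4 (via fail)
pos 19 'c': at 12 (via fail)
pos 20 'b': at 15  ** P3@[20:20],P6@[19:20]
pos 21 'a': at 4 (via fail)
pos 22 'b': at 5  ** P3@[22:22]
pos 23 'c': at 6
pos 24 'a': at 7  ** P1@[21:24]
pos 25 'c': at 12 (via fail)
pos 26 'b': at 15  ** P3@[26:26],P6@[25:26]
pos 27 'b': at 2 (via fail)  ** P3@[27:27],P5@[26:27]
pos 28 'c': at 8 (via fail)
pos 29 'c': at 9
pos 30 'b': at 10  ** P3@[30:30],P4@[28:30],P6@[29:30]
pos 31 'a': at 4 (via fail)
pos 32 'c': at 12 (via fail)
pos 33 'c': at 13
pos 34 'a': at 4 (via fail)
pos 35 'b': at 5  ** P3@[35:35]
pos 36 'c': at 6
pos 37 'a': at 7  ** P1@[34:37]
pos 38 'b': at 5 (via fail)  ** P3@[38:38]
pos 39 'c': at 6
pos 40 'a': at 7  ** P1@[37:40]
pos 41 'a': at 4 (via fail)
pos 42 'b': at 5  ** P3@[42:42]
pos 43 'b': at 2 (via fail)  ** P3@[43:43],P5@[42:43]
pos 44 'b': at 3  ** P0@[42:44],P3@[44:44],P5@[43:44]
pos 45 'b': at 3 (via fail)  ** P0@[43:45],P3@[45:45],P5@[44:45]
pos 46 'a': at 4 (via fail)
pos 47 'b': at 5  ** P3@[47:47]
pos 48 'c': at 6
pos 49 'c': at 9 (via fail)
pos 50 'c': at 13 (via fail)
pos 51 'b': at 14  ** P3@[51:51],P4@[49:51],P6@[50:51]
pos 52 'c': at 8 (via fail)
pos 53 'c': at 9
pos 54 'b': at 10  ** P3@[54:54],P4@[52:54],P6@[53:54]
pos 55 'c': at 11  ** P2@[51:55]
pos 56 'b': at 15 (via fail)  ** P3@[56:56],P6@[55:56]
pos 57 'b': at 2 (via fail)  ** P3@[57:57],P5@[56:57]

Matches: [[0,3],[2,3],[2,6],[8,3],[8,4],[8,6],[10,3],[10,6],[11,3],[11,5],[12,0],[12,3],[12,5],[20,3],[20,6],[22,3],[24,1],[26,3],[26,6],[27,3],[27,5],[30,3],[30,4],[30,6],[35,3],[37,1],[38,3],[40,1],[42,3],[43,3],[43,5],[44,0],[44,3],[44,5],[45,0],[45,3],[45,5],[47,3],[51,3],[51,4],[51,6],[54,3],[54,4],[54,6],[55,2],[56,3],[56,6],[57,3],[57,5]]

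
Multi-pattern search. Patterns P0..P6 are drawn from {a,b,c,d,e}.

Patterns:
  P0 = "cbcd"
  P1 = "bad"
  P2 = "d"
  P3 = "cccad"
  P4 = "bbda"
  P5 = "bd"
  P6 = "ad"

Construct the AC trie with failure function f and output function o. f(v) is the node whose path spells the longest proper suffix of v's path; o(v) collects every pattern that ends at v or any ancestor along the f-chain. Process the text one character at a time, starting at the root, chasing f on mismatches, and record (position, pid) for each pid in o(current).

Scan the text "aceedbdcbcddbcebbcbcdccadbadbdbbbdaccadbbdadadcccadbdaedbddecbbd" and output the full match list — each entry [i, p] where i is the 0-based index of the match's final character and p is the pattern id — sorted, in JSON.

Build:
Trie nodes:
  0='ε' goto a→17 b→5 c→1 d→8
  1='c' goto b→2 c→9
  2='cb' goto c→3
  3='cbc' goto d→4
  4='cbcd' goto ·  [P0 ends]
  5='b' goto a→6 b→13 d→16
  6='ba' goto d→7
  7='bad' goto ·  [P1 ends]
  8='d' goto ·  [P2 ends]
  9='cc' goto c→10
  10='ccc' goto a→11
  11='ccca' goto d→12
  12='cccad' goto ·  [P3 ends]
  13='bb' goto d→14
  14='bbd' goto a→15
  15='bbda' goto ·  [P4 ends]
  16='bd' goto ·  [P5 ends]
  17='a' goto d→18
  18='ad' goto ·  [P6 ends]

Failure links (BFS by depth):
  fail(1) 'c': from fail(0)=0 chase 'c': 0 ⇒ 0;  out=∅∪out(0)=∅
  fail(5) 'b': from fail(0)=0 chase 'b': 0 ⇒ 0;  out=∅∪out(0)=∅
  fail(8) 'd': from fail(0)=0 chase 'd': 0 ⇒ 0;  out={2}∪out(0)={2}
  fail(17) 'a': from fail(0)=0 chase 'a': 0 ⇒ 0;  out=∅∪out(0)=∅
  fail(2) 'cb': from fail(1)=0 chase 'b': 0 ⇒ 5;  out=∅∪out(5)=∅
  fail(6) 'ba': from fail(5)=0 chase 'a': 0 ⇒ 17;  out=∅∪out(17)=∅
  fail(9) 'cc': from fail(1)=0 chase 'c': 0 ⇒ 1;  out=∅∪out(1)=∅
  fail(13) 'bb': from fail(5)=0 chase 'b': 0 ⇒ 5;  out=∅∪out(5)=∅
  fail(16) 'bd': from fail(5)=0 chase 'd': 0 ⇒ 8;  out={5}∪out(8)={2,5}
  fail(18) 'ad': from fail(17)=0 chase 'd': 0 ⇒ 8;  out={6}∪out(8)={2,6}
  fail(3) 'cbc': from fail(2)=5 chase 'c': 5→0 ⇒ 1;  out=∅∪out(1)=∅
  fail(7) 'bad': from fail(6)=17 chase 'd': 17 ⇒ 18;  out={1}∪out(18)={1,2,6}
  fail(10) 'ccc': from fail(9)=1 chase 'c': 1 ⇒ 9;  out=∅∪out(9)=∅
  fail(14) 'bbd': from fail(13)=5 chase 'd': 5 ⇒ 16;  out=∅∪out(16)={2,5}
  fail(4) 'cbcd': from fail(3)=1 chase 'd': 1→0 ⇒ 8;  out={0}∪out(8)={0,2}
  fail(11) 'ccca': from fail(10)=9 chase 'a': 9→1→0 ⇒ 17;  out=∅∪out(17)=∅
  fail(15) 'bbda': from fail(14)=16 chase 'a': 16→8→0 ⇒ 17;  out={4}∪out(17)={4}
  fail(12) 'cccad': from fail(11)=17 chase 'd': 17 ⇒ 18;  out={3}∪out(18)={2,3,6}

Text stream:
i=0 'a': node 0→17
i=1 'c': node 17→1 ·f
i=2 'e': node 1→0 ·f
i=3 'e': node 0→0
i=4 'd': node 0→8  → match P2@[4:4]
i=5 'b': node 8→5 ·f
i=6 'd': node 5→16  → match P2@[6:6],P5@[5:6]
i=7 'c': node 16→1 ·f
i=8 'b': node 1→2
i=9 'c': node 2→3
i=10 'd': node 3→4  → match P0@[7:10],P2@[10:10]
i=11 'd': node 4→8 ·f  → match P2@[11:11]
i=12 'b': node 8→5 ·f
i=13 'c': node 5→1 ·f
i=14 'e': node 1→0 ·f
i=15 'b': node 0→5
i=16 'b': node 5→13
i=17 'c': node 13→1 ·f
i=18 'b': node 1→2
i=19 'c': node 2→3
i=20 'd': node 3→4  → match P0@[17:20],P2@[20:20]
i=21 'c': node 4→1 ·f
i=22 'c': node 1→9
i=23 'a': node 9→17 ·f
i=24 'd': node 17→18  → match P2@[24:24],P6@[23:24]
i=25 'b': node 18→5 ·f
i=26 'a': node 5→6
i=27 'd': node 6→7  → match P1@[25:27],P2@[27:27],P6@[26:27]
i=28 'b': node 7→5 ·f
i=29 'd': node 5→16  → match P2@[29:29],P5@[28:29]
i=30 'b': node 16→5 ·f
i=31 'b': node 5→13
i=32 'b': node 13→13 ·f
i=33 'd': node 13→14  → match P2@[33:33],P5@[32:33]
i=34 'a': node 14→15  → match P4@[31:34]
i=35 'c': node 15→1 ·f
i=36 'c': node 1→9
i=37 'a': node 9→17 ·f
i=38 'd': node 17→18  → match P2@[38:38],P6@[37:38]
i=39 'b': node 18→5 ·f
i=40 'b': node 5→13
i=41 'd': node 13→14  → match P2@[41:41],P5@[40:41]
i=42 'a': node 14→15  → match P4@[39:42]
i=43 'd': node 15→18 ·f  → match P2@[43:43],P6@[42:43]
i=44 'a': node 18→17 ·f
i=45 'd': node 17→18  → match P2@[45:45],P6@[44:45]
i=46 'c': node 18→1 ·f
i=47 'c': node 1→9
i=48 'c': node 9→10
i=49 'a': node 10→11
i=50 'd': node 11→12  → match P2@[50:50],P3@[46:50],P6@[49:50]
i=51 'b': node 12→5 ·f
i=52 'd': node 5→16  → match P2@[52:52],P5@[51:52]
i=53 'a': node 16→17 ·f
i=54 'e': node 17→0 ·f
i=55 'd': node 0→8  → match P2@[55:55]
i=56 'b': node 8→5 ·f
i=57 'd': node 5→16  → match P2@[57:57],P5@[56:57]
i=58 'd': node 16→8 ·f  → match P2@[58:58]
i=59 'e': node 8→0 ·f
i=60 'c': node 0→1
i=61 'b': node 1→2
i=62 'b': node 2→13 ·f
i=63 'd': node 13→14  → match P2@[63:63],P5@[62:63]

Result: [[4,2],[6,2],[6,5],[10,0],[10,2],[11,2],[20,0],[20,2],[24,2],[24,6],[27,1],[27,2],[27,6],[29,2],[29,5],[33,2],[33,5],[34,4],[38,2],[38,6],[41,2],[41,5],[42,4],[43,2],[43,6],[45,2],[45,6],[50,2],[50,3],[50,6],[52,2],[52,5],[55,2],[57,2],[57,5],[58,2],[63,2],[63,5]]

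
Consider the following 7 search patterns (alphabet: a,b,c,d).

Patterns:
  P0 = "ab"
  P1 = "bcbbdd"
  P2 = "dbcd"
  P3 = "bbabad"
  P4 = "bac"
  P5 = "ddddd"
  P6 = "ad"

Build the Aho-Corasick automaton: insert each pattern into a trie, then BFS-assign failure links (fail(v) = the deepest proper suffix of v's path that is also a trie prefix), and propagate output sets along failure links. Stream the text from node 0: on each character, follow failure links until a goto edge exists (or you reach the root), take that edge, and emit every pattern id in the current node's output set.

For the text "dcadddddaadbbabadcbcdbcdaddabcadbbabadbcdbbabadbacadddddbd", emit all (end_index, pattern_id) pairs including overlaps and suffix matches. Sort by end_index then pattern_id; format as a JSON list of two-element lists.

Construct AC machine:
Trie (insert patterns):
  0='ε' goto a→1 b→3 d→9
  1='a' goto b→2 d→24
  2='ab' goto ·  [P0 ends]
  3='b' goto a→18 b→13 c→4
  4='bc' goto b→5
  5='bcb' goto b→6
  6='bcbb' goto d→7
  7='bcbbd' goto d→8
  8='bcbbdd' goto ·  [P1 ends]
  9='d' goto b→10 d→20
  10='db' goto c→11
  11='dbc' goto d→12
  12='dbcd' goto ·  [P2 ends]
  13='bb' goto a→14
  14='bba' goto b→15
  15='bbab' goto a→16
  16='bbaba' goto d→17
  17='bbabad' goto ·  [P3 ends]
  18='ba' goto c→19
  19='bac' goto ·  [P4 ends]
  20='dd' goto d→21
  21='ddd' goto d→22
  22='dddd' goto d→23
  23='ddddd' goto ·  [P5 ends]
  24='ad' goto ·  [P6 ends]

Failure links (BFS by depth):
  fail(1) 'a': from fail(0)=0 chase 'a': 0 ⇒ 0;  out=∅∪out(0)=∅
  fail(3) 'b': from fail(0)=0 chase 'b': 0 ⇒ 0;  out=∅∪out(0)=∅
  fail(9) 'd': from fail(0)=0 chase 'd': 0 ⇒ 0;  out=∅∪out(0)=∅
  fail(2) 'ab': from fail(1)=0 chase 'b': 0 ⇒ 3;  out={0}∪out(3)={0}
  fail(4) 'bc': from fail(3)=0 chase 'c': 0 ⇒ 0;  out=∅∪out(0)=∅
  fail(10) 'db': from fail(9)=0 chase 'b': 0 ⇒ 3;  out=∅∪out(3)=∅
  fail(13) 'bb': from fail(3)=0 chase 'b': 0 ⇒ 3;  out=∅∪out(3)=∅
  fail(18) 'ba': from fail(3)=0 chase 'a': 0 ⇒ 1;  out=∅∪out(1)=∅
  fail(20) 'dd': from fail(9)=0 chase 'd': 0 ⇒ 9;  out=∅∪out(9)=∅
  fail(24) 'ad': from fail(1)=0 chase 'd': 0 ⇒ 9;  out={6}∪out(9)={6}
  fail(5) 'bcb': from fail(4)=0 chase 'b': 0 ⇒ 3;  out=∅∪out(3)=∅
  fail(11) 'dbc': from fail(10)=3 chase 'c': 3 ⇒ 4;  out=∅∪out(4)=∅
  fail(14) 'bba': from fail(13)=3 chase 'a': 3 ⇒ 18;  out=∅∪out(18)=∅
  fail(19) 'bac': from fail(18)=1 chase 'c': 1→0 ⇒ 0;  out={4}∪out(0)={4}
  fail(21) 'ddd': from fail(20)=9 chase 'd': 9 ⇒ 20;  out=∅∪out(20)=∅
  fail(6) 'bcbb': from fail(5)=3 chase 'b': 3 ⇒ 13;  out=∅∪out(13)=∅
  fail(12) 'dbcd': from fail(11)=4 chase 'd': 4→0 ⇒ 9;  out={2}∪out(9)={2}
  fail(15) 'bbab': from fail(14)=18 chase 'b': 18→1 ⇒ 2;  out=∅∪out(2)={0}
  fail(22) 'dddd': from fail(21)=20 chase 'd': 20 ⇒ 21;  out=∅∪out(21)=∅
  fail(7) 'bcbbd': from fail(6)=13 chase 'd': 13→3→0 ⇒ 9;  out=∅∪out(9)=∅
  fail(16) 'bbaba': from fail(15)=2 chase 'a': 2→3 ⇒ 18;  out=∅∪out(18)=∅
  fail(23) 'ddddd': from fail(22)=21 chase 'd': 21 ⇒ 22;  out={5}∪out(22)={5}
  fail(8) 'bcbbdd': from fail(7)=9 chase 'd': 9 ⇒ 20;  out={1}∪out(20)={1}
  fail(17) 'bbabad': from fail(16)=18 chase 'd': 18→1 ⇒ 24;  out={3}∪out(24)={3,6}

Scan:
i=0 'd': node 0→9
i=1 'c': node 9→0 (via fail)
i=2 'a': node 0→1
i=3 'd': node 1→24  emit P6@[2:3]
i=4 'd': node 24→20 (via fail)
i=5 'd': node 20→21
i=6 'd': node 21→22
i=7 'd': node 22→23  emit P5@[3:7]
i=8 'a': node 23→1 (via fail)
i=9 'a': node 1→1 (via fail)
i=10 'd': node 1→24  emit P6@[9:10]
i=11 'b': node 24→10 (via fail)
i=12 'b': node 10→13 (via fail)
i=13 'a': node 13→14
i=14 'b': node 14→15  emit P0@[13:14]
i=15 'a': node 15→16
i=16 'd': node 16→17  emit P3@[11:16],P6@[15:16]
i=17 'c': node 17→0 (via fail)
i=18 'b': node 0→3
i=19 'c': node 3→4
i=20 'd': node 4→9 (via fail)
i=21 'b': node 9→10
i=22 'c': node 10→11
i=23 'd': node 11→12  emit P2@[20:23]
i=24 'a': node 12→1 (via fail)
i=25 'd': node 1→24  emit P6@[24:25]
i=26 'd': node 24→20 (via fail)
i=27 'a': node 20→1 (via fail)
i=28 'b': node 1→2  emit P0@[27:28]
i=29 'c': node 2→4 (via fail)
i=30 'a': node 4→1 (via fail)
i=31 'd': node 1→24  emit P6@[30:31]
i=32 'b': node 24→10 (via fail)
i=33 'b': node 10→13 (via fail)
i=34 'a': node 13→14
i=35 'b': node 14→15  emit P0@[34:35]
i=36 'a': node 15→16
i=37 'd': node 16→17  emit P3@[32:37],P6@[36:37]
i=38 'b': node 17→10 (via fail)
i=39 'c': node 10→11
i=40 'd': node 11→12  emit P2@[37:40]
i=41 'b': node 12→10 (via fail)
i=42 'b': node 10→13 (via fail)
i=43 'a': node 13→14
i=44 'b': node 14→15  emit P0@[43:44]
i=45 'a': node 15→16
i=46 'd': node 16→17  emit P3@[41:46],P6@[45:46]
i=47 'b': node 17→10 (via fail)
i=48 'a': node 10→18 (via fail)
i=49 'c': node 18→19  emit P4@[47:49]
i=50 'a': node 19→1 (via fail)
i=51 'd': node 1→24  emit P6@[50:51]
i=52 'd': node 24→20 (via fail)
i=53 'd': node 20→21
i=54 'd': node 21→22
i=55 'd': node 22→23  emit P5@[51:55]
i=56 'b': node 23→10 (via fail)
i=57 'd': node 10→9 (via fail)

Matches: [[3,6],[7,5],[10,6],[14,0],[16,3],[16,6],[23,2],[25,6],[28,0],[31,6],[35,0],[37,3],[37,6],[40,2],[44,0],[46,3],[46,6],[49,4],[51,6],[55,5]]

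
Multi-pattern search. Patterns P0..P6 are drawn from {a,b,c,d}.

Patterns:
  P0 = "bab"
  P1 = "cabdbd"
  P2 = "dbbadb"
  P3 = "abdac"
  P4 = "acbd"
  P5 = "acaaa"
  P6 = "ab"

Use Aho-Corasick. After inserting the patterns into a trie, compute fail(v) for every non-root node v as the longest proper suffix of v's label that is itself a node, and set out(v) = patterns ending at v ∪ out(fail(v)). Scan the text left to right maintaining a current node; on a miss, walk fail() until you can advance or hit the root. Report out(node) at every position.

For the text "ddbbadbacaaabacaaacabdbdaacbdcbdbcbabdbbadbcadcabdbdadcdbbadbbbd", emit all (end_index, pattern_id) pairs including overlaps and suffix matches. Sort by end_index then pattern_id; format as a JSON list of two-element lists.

Construct AC machine:
Trie nodes:
  0='ε' goto a→16 b→1 c→4 d→10
  1='b' goto a→2
  2='ba' goto b→3
  3='bab' goto ·  [P0 ends]
  4='c' goto a→5
  5='ca' goto b→6
  6='cab' goto d→7
  7='cabd' goto b→8
  8='cabdb' goto d→9
  9='cabdbd' goto ·  [P1 ends]
  10='d' goto b→11
  11='db' goto b→12
  12='dbb' goto a→13
  13='dbba' goto d→14
  14='dbbad' goto b→15
  15='dbbadb' goto ·  [P2 ends]
  16='a' goto b→17 c→21
  17='ab' goto d→18  [P6 ends]
  18='abd' goto a→19
  19='abda' goto c→20
  20='abdac' goto ·  [P3 ends]
  21='ac' goto a→24 b→22
  22='acb' goto d→23
  23='acbd' goto ·  [P4 ends]
  24='aca' goto a→25
  25='acaa' goto a→26
  26='acaaa' goto ·  [P5 ends]

BFS fail/out derivation:
  n1('b'): parent n0 fail=0; on 'b' 0 → fail=0;  out ∅∪∅=∅
  n4('c'): parent n0 fail=0; on 'c' 0 → fail=0;  out ∅∪∅=∅
  n10('d'): parent n0 fail=0; on 'd' 0 → fail=0;  out ∅∪∅=∅
  n16('a'): parent n0 fail=0; on 'a' 0 → fail=0;  out ∅∪∅=∅
  n2('ba'): parent n1 fail=0; on 'a' 0 → fail=16;  out ∅∪∅=∅
  n5('ca'): parent n4 fail=0; on 'a' 0 → fail=16;  out ∅∪∅=∅
  n11('db'): parent n10 fail=0; on 'b' 0 → fail=1;  out ∅∪∅=∅
  n17('ab'): parent n16 fail=0; on 'b' 0 → fail=1;  out {6}∪∅={6}
  n21('ac'): parent n16 fail=0; on 'c' 0 → fail=4;  out ∅∪∅=∅
  n3('bab'): parent n2 fail=16; on 'b' 16 → fail=17;  out {0}∪{6}={0,6}
  n6('cab'): parent n5 fail=16; on 'b' 16 → fail=17;  out ∅∪{6}={6}
  n12('dbb'): parent n11 fail=1; on 'b' 1→0 → fail=1;  out ∅∪∅=∅
  n18('abd'): parent n17 fail=1; on 'd' 1→0 → fail=10;  out ∅∪∅=∅
  n22('acb'): parent n21 fail=4; on 'b' 4→0 → fail=1;  out ∅∪∅=∅
  n24('aca'): parent n21 fail=4; on 'a' 4 → fail=5;  out ∅∪∅=∅
  n7('cabd'): parent n6 fail=17; on 'd' 17 → fail=18;  out ∅∪∅=∅
  n13('dbba'): parent n12 fail=1; on 'a' 1 → fail=2;  out ∅∪∅=∅
  n19('abda'): parent n18 fail=10; on 'a' 10→0 → fail=16;  out ∅∪∅=∅
  n23('acbd'): parent n22 fail=1; on 'd' 1→0 → fail=10;  out {4}∪∅={4}
  n25('acaa'): parent n24 fail=5; on 'a' 5→16→0 → fail=16;  out ∅∪∅=∅
  n8('cabdb'): parent n7 fail=18; on 'b' 18→10 → fail=11;  out ∅∪∅=∅
  n14('dbbad'): parent n13 fail=2; on 'd' 2→16→0 → fail=10;  out ∅∪∅=∅
  n20('abdac'): parent n19 fail=16; on 'c' 16 → fail=21;  out {3}∪∅={3}
  n26('acaaa'): parent n25 fail=16; on 'a' 16→0 → fail=16;  out {5}∪∅={5}
  n9('cabdbd'): parent n8 fail=11; on 'd' 11→1→0 → fail=10;  out {1}∪∅={1}
  n15('dbbadb'): parent n14 fail=10; on 'b' 10 → fail=11;  out {2}∪∅={2}

Scan:
[0] read 'd'  n0⇒n10
[1] read 'd'  n10⇒n10 ·f
[2] read 'b'  n10⇒n11
[3] read 'b'  n11⇒n12
[4] read 'a'  n12⇒n13
[5] read 'd'  n13⇒n14
[6] read 'b'  n14⇒n15  emit P2@[1:6]
[7] read 'a'  n15⇒n2 ·f
[8] read 'c'  n2⇒n21 ·f
[9] read 'a'  n21⇒n24
[10] read 'a'  n24⇒n25
[11] read 'a'  n25⇒n26  emit P5@[7:11]
[12] read 'b'  n26⇒n17 ·f  emit P6@[11:12]
[13] read 'a'  n17⇒n2 ·f
[14] read 'c'  n2⇒n21 ·f
[15] read 'a'  n21⇒n24
[16] read 'a'  n24⇒n25
[17] read 'a'  n25⇒n26  emit P5@[13:17]
[18] read 'c'  n26⇒n21 ·f
[19] read 'a'  n21⇒n24
[20] read 'b'  n24⇒n6 ·f  emit P6@[19:20]
[21] read 'd'  n6⇒n7
[22] read 'b'  n7⇒n8
[23] read 'd'  n8⇒n9  emit P1@[18:23]
[24] read 'a'  n9⇒n16 ·f
[25] read 'a'  n16⇒n16 ·f
[26] read 'c'  n16⇒n21
[27] read 'b'  n21⇒n22
[28] read 'd'  n22⇒n23  emit P4@[25:28]
[29] read 'c'  n23⇒n4 ·f
[30] read 'b'  n4⇒n1 ·f
[31] read 'd'  n1⇒n10 ·f
[32] read 'b'  n10⇒n11
[33] read 'c'  n11⇒n4 ·f
[34] read 'b'  n4⇒n1 ·f
[35] read 'a'  n1⇒n2
[36] read 'b'  n2⇒n3  emit P0@[34:36],P6@[35:36]
[37] read 'd'  n3⇒n18 ·f
[38] read 'b'  n18⇒n11 ·f
[39] read 'b'  n11⇒n12
[40] read 'a'  n12⇒n13
[41] read 'd'  n13⇒n14
[42] read 'b'  n14⇒n15  emit P2@[37:42]
[43] read 'c'  n15⇒n4 ·f
[44] read 'a'  n4⇒n5
[45] read 'd'  n5⇒n10 ·f
[46] read 'c'  n10⇒n4 ·f
[47] read 'a'  n4⇒n5
[48] read 'b'  n5⇒n6  emit P6@[47:48]
[49] read 'd'  n6⇒n7
[50] read 'b'  n7⇒n8
[51] read 'd'  n8⇒n9  emit P1@[46:51]
[52] read 'a'  n9⇒n16 ·f
[53] read 'd'  n16⇒n10 ·f
[54] read 'c'  n10⇒n4 ·f
[55] read 'd'  n4⇒n10 ·f
[56] read 'b'  n10⇒n11
[57] read 'b'  n11⇒n12
[58] read 'a'  n12⇒n13
[59] read 'd'  n13⇒n14
[60] read 'b'  n14⇒n15  emit P2@[55:60]
[61] read 'b'  n15⇒n12 ·f
[62] read 'b'  n12⇒n1 ·f
[63] read 'd'  n1⇒n10 ·f

Result: [[6,2],[11,5],[12,6],[17,5],[20,6],[23,1],[28,4],[36,0],[36,6],[42,2],[48,6],[51,1],[60,2]]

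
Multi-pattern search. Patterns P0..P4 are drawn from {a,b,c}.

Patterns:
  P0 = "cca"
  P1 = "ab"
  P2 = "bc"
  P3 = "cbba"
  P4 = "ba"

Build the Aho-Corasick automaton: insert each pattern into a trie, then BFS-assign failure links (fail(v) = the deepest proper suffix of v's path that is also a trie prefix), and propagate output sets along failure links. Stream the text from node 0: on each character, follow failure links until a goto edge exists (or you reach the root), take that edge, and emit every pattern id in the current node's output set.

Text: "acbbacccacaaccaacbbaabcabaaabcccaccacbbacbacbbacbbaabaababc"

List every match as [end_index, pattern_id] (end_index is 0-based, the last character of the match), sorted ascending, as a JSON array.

Build automaton:
Trie (insert patterns):
  n0 'ε': a→4 b→6 c→1
  n1 'c': b→8 c→2
  n2 'cc': a→3
  n3 'cca': ·  ←P0
  n4 'a': b→5
  n5 'ab': ·  ←P1
  n6 'b': a→11 c→7
  n7 'bc': ·  ←P2
  n8 'cb': b→9
  n9 'cbb': a→10
  n10 'cbba': ·  ←P3
  n11 'ba': ·  ←P4

Failure links (BFS by depth):
  n1('c'): parent n0 fail=0; on 'c' 0 → fail=0;  out ∅∪∅=∅
  n4('a'): parent n0 fail=0; on 'a' 0 → fail=0;  out ∅∪∅=∅
  n6('b'): parent n0 fail=0; on 'b' 0 → fail=0;  out ∅∪∅=∅
  n2('cc'): parent n1 fail=0; on 'c' 0 → fail=1;  out ∅∪∅=∅
  n5('ab'): parent n4 fail=0; on 'b' 0 → fail=6;  out {1}∪∅={1}
  n7('bc'): parent n6 fail=0; on 'c' 0 → fail=1;  out {2}∪∅={2}
  n8('cb'): parent n1 fail=0; on 'b' 0 → fail=6;  out ∅∪∅=∅
  n11('ba'): parent n6 fail=0; on 'a' 0 → fail=4;  out {4}∪∅={4}
  n3('cca'): parent n2 fail=1; on 'a' 1→0 → fail=4;  out {0}∪∅={0}
  n9('cbb'): parent n8 fail=6; on 'b' 6→0 → fail=6;  out ∅∪∅=∅
  n10('cbba'): parent n9 fail=6; on 'a' 6 → fail=11;  out {3}∪{4}={3,4}

Scan:
i=0 'a': node 0→4
i=1 'c': node 4→1 ·f
i=2 'b': node 1→8
i=3 'b': node 8→9
i=4 'a': node 9→10  emit P3@[1:4],P4@[3:4]
i=5 'c': node 10→1 ·f
i=6 'c': node 1→2
i=7 'c': node 2→2 ·f
i=8 'a': node 2→3  emit P0@[6:8]
i=9 'c': node 3→1 ·f
i=10 'a': node 1→4 ·f
i=11 'a': node 4→4 ·f
i=12 'c': node 4→1 ·f
i=13 'c': node 1→2
i=14 'a': node 2→3  emit P0@[12:14]
i=15 'a': node 3→4 ·f
i=16 'c': node 4→1 ·f
i=17 'b': node 1→8
i=18 'b': node 8→9
i=19 'a': node 9→10  emit P3@[16:19],P4@[18:19]
i=20 'a': node 10→4 ·f
i=21 'b': node 4→5  emit P1@[20:21]
i=22 'c': node 5→7 ·f  emit P2@[21:22]
i=23 'a': node 7→4 ·f
i=24 'b': node 4→5  emit P1@[23:24]
i=25 'a': node 5→11 ·f  emit P4@[24:25]
i=26 'a': node 11→4 ·f
i=27 'a': node 4→4 ·f
i=28 'b': node 4→5  emit P1@[27:28]
i=29 'c': node 5→7 ·f  emit P2@[28:29]
i=30 'c': node 7→2 ·f
i=31 'c': node 2→2 ·f
i=32 'a': node 2→3  emit P0@[30:32]
i=33 'c': node 3→1 ·f
i=34 'c': node 1→2
i=35 'a': node 2→3  emit P0@[33:35]
i=36 'c': node 3→1 ·f
i=37 'b': node 1→8
i=38 'b': node 8→9
i=39 'a': node 9→10  emit P3@[36:39],P4@[38:39]
i=40 'c': node 10→1 ·f
i=41 'b': node 1→8
i=42 'a': node 8→11 ·f  emit P4@[41:42]
i=43 'c': node 11→1 ·f
i=44 'b': node 1→8
i=45 'b': node 8→9
i=46 'a': node 9→10  emit P3@[43:46],P4@[45:46]
i=47 'c': node 10→1 ·f
i=48 'b': node 1→8
i=49 'b': node 8→9
i=50 'a': node 9→10  emit P3@[47:50],P4@[49:50]
i=51 'a': node 10→4 ·f
i=52 'b': node 4→5  emit P1@[51:52]
i=53 'a': node 5→11 ·f  emit P4@[52:53]
i=54 'a': node 11→4 ·f
i=55 'b': node 4→5  emit P1@[54:55]
i=56 'a': node 5→11 ·f  emit P4@[55:56]
i=57 'b': node 11→5 ·f  emit P1@[56:57]
i=58 'c': node 5→7 ·f  emit P2@[57:58]

All matches (sorted): [[4,3],[4,4],[8,0],[14,0],[19,3],[19,4],[21,1],[22,2],[24,1],[25,4],[28,1],[29,2],[32,0],[35,0],[39,3],[39,4],[42,4],[46,3],[46,4],[50,3],[50,4],[52,1],[53,4],[55,1],[56,4],[57,1],[58,2]]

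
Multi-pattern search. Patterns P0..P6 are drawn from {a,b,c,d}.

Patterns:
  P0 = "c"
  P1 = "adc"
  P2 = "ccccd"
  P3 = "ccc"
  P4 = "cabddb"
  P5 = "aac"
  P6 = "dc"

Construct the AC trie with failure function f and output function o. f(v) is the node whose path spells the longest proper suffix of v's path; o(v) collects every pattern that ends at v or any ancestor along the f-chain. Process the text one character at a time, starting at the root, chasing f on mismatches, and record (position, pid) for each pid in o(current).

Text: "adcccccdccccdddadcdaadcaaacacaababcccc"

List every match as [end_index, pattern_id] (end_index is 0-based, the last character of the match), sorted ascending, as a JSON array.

Build:
Trie nodes:
  n0 'ε': a→2 c→1 d→16
  n1 'c': a→9 c→5  ←P0
  n2 'a': a→14 d→3
  n3 'ad': c→4
  n4 'adc': ·  ←P1
  n5 'cc': c→6
  n6 'ccc': c→7  ←P3
  n7 'cccc': d→8
  n8 'ccccd': ·  ←P2
  n9 'ca': b→10
  n10 'cab': d→11
  n11 'cabd': d→12
  n12 'cabdd': b→13
  n13 'cabddb': ·  ←P4
  n14 'aa': c→15
  n15 'aac': ·  ←P5
  n16 'd': c→17
  n17 'dc': ·  ←P6

BFS fail/out derivation:
  fail(1) 'c': from fail(0)=0 chase 'c': 0 ⇒ 0;  out={0}∪out(0)={0}
  fail(2) 'a': from fail(0)=0 chase 'a': 0 ⇒ 0;  out=∅∪out(0)=∅
  fail(16) 'd': from fail(0)=0 chase 'd': 0 ⇒ 0;  out=∅∪out(0)=∅
  fail(3) 'ad': from fail(2)=0 chase 'd': 0 ⇒ 16;  out=∅∪out(16)=∅
  fail(5) 'cc': from fail(1)=0 chase 'c': 0 ⇒ 1;  out=∅∪out(1)={0}
  fail(9) 'ca': from fail(1)=0 chase 'a': 0 ⇒ 2;  out=∅∪out(2)=∅
  fail(14) 'aa': from fail(2)=0 chase 'a': 0 ⇒ 2;  out=∅∪out(2)=∅
  fail(17) 'dc': from fail(16)=0 chase 'c': 0 ⇒ 1;  out={6}∪out(1)={0,6}
  fail(4) 'adc': from fail(3)=16 chase 'c': 16 ⇒ 17;  out={1}∪out(17)={0,1,6}
  fail(6) 'ccc': from fail(5)=1 chase 'c': 1 ⇒ 5;  out={3}∪out(5)={0,3}
  fail(10) 'cab': from fail(9)=2 chase 'b': 2→0 ⇒ 0;  out=∅∪out(0)=∅
  fail(15) 'aac': from fail(14)=2 chase 'c': 2→0 ⇒ 1;  out={5}∪out(1)={0,5}
  fail(7) 'cccc': from fail(6)=5 chase 'c': 5 ⇒ 6;  out=∅∪out(6)={0,3}
  fail(11) 'cabd': from fail(10)=0 chase 'd': 0 ⇒ 16;  out=∅∪out(16)=∅
  fail(8) 'ccccd': from fail(7)=6 chase 'd': 6→5→1→0 ⇒ 16;  out={2}∪out(16)={2}
  fail(12) 'cabdd': from fail(11)=16 chase 'd': 16→0 ⇒ 16;  out=∅∪out(16)=∅
  fail(13) 'cabddb': from fail(12)=16 chase 'b': 16→0 ⇒ 0;  out={4}∪out(0)={4}

Scan:
i=0 'a': node 0→2
i=1 'd': node 2→3
i=2 'c': node 3→4  emit P0@[2:2],P1@[0:2],P6@[1:2]
i=3 'c': node 4→5 ·f  emit P0@[3:3]
i=4 'c': node 5→6  emit P0@[4:4],P3@[2:4]
i=5 'c': node 6→7  emit P0@[5:5],P3@[3:5]
i=6 'c': node 7→7 ·f  emit P0@[6:6],P3@[4:6]
i=7 'd': node 7→8  emit P2@[3:7]
i=8 'c': node 8→17 ·f  emit P0@[8:8],P6@[7:8]
i=9 'c': node 17→5 ·f  emit P0@[9:9]
i=10 'c': node 5→6  emit P0@[10:10],P3@[8:10]
i=11 'c': node 6→7  emit P0@[11:11],P3@[9:11]
i=12 'd': node 7→8  emit P2@[8:12]
i=13 'd': node 8→16 ·f
i=14 'd': node 16→16 ·f
i=15 'a': node 16→2 ·f
i=16 'd': node 2→3
i=17 'c': node 3→4  emit P0@[17:17],P1@[15:17],P6@[16:17]
i=18 'd': node 4→16 ·f
i=19 'a': node 16→2 ·f
i=20 'a': node 2→14
i=21 'd': node 14→3 ·f
i=22 'c': node 3→4  emit P0@[22:22],P1@[20:22],P6@[21:22]
i=23 'a': node 4→9 ·f
i=24 'a': node 9→14 ·f
i=25 'a': node 14→14 ·f
i=26 'c': node 14→15  emit P0@[26:26],P5@[24:26]
i=27 'a': node 15→9 ·f
i=28 'c': node 9→1 ·f  emit P0@[28:28]
i=29 'a': node 1→9
i=30 'a': node 9→14 ·f
i=31 'b': node 14→0 ·f
i=32 'a': node 0→2
i=33 'b': node 2→0 ·f
i=34 'c': node 0→1  emit P0@[34:34]
i=35 'c': node 1→5  emit P0@[35:35]
i=36 'c': node 5→6  emit P0@[36:36],P3@[34:36]
i=37 'c': node 6→7  emit P0@[37:37],P3@[35:37]

Matches: [[2,0],[2,1],[2,6],[3,0],[4,0],[4,3],[5,0],[5,3],[6,0],[6,3],[7,2],[8,0],[8,6],[9,0],[10,0],[10,3],[11,0],[11,3],[12,2],[17,0],[17,1],[17,6],[22,0],[22,1],[22,6],[26,0],[26,5],[28,0],[34,0],[35,0],[36,0],[36,3],[37,0],[37,3]]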